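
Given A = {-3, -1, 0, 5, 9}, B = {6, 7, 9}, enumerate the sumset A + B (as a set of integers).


A + B = {a + b : a ∈ A, b ∈ B}.
Enumerate all |A|·|B| = 5·3 = 15 pairs (a, b) and collect distinct sums.
a = -3: -3+6=3, -3+7=4, -3+9=6
a = -1: -1+6=5, -1+7=6, -1+9=8
a = 0: 0+6=6, 0+7=7, 0+9=9
a = 5: 5+6=11, 5+7=12, 5+9=14
a = 9: 9+6=15, 9+7=16, 9+9=18
Collecting distinct sums: A + B = {3, 4, 5, 6, 7, 8, 9, 11, 12, 14, 15, 16, 18}
|A + B| = 13

A + B = {3, 4, 5, 6, 7, 8, 9, 11, 12, 14, 15, 16, 18}


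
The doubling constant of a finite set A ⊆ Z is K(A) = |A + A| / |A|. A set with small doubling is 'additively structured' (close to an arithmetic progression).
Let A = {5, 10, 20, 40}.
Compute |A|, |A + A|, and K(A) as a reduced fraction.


|A| = 4.
Compute A + A by enumerating all 16 pairs.
A + A = {10, 15, 20, 25, 30, 40, 45, 50, 60, 80}, so |A + A| = 10.
K = |A + A| / |A| = 10/4 = 5/2 ≈ 2.5000.
Reference: AP of size 4 gives K = 7/4 ≈ 1.7500; a fully generic set of size 4 gives K ≈ 2.5000.

|A| = 4, |A + A| = 10, K = 10/4 = 5/2.


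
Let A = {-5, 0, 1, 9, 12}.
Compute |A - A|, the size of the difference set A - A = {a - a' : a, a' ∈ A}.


A - A = {a - a' : a, a' ∈ A}; |A| = 5.
Bounds: 2|A|-1 ≤ |A - A| ≤ |A|² - |A| + 1, i.e. 9 ≤ |A - A| ≤ 21.
Note: 0 ∈ A - A always (from a - a). The set is symmetric: if d ∈ A - A then -d ∈ A - A.
Enumerate nonzero differences d = a - a' with a > a' (then include -d):
Positive differences: {1, 3, 5, 6, 8, 9, 11, 12, 14, 17}
Full difference set: {0} ∪ (positive diffs) ∪ (negative diffs).
|A - A| = 1 + 2·10 = 21 (matches direct enumeration: 21).

|A - A| = 21


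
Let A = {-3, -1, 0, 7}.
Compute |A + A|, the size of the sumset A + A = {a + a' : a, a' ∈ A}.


A + A = {a + a' : a, a' ∈ A}; |A| = 4.
General bounds: 2|A| - 1 ≤ |A + A| ≤ |A|(|A|+1)/2, i.e. 7 ≤ |A + A| ≤ 10.
Lower bound 2|A|-1 is attained iff A is an arithmetic progression.
Enumerate sums a + a' for a ≤ a' (symmetric, so this suffices):
a = -3: -3+-3=-6, -3+-1=-4, -3+0=-3, -3+7=4
a = -1: -1+-1=-2, -1+0=-1, -1+7=6
a = 0: 0+0=0, 0+7=7
a = 7: 7+7=14
Distinct sums: {-6, -4, -3, -2, -1, 0, 4, 6, 7, 14}
|A + A| = 10

|A + A| = 10


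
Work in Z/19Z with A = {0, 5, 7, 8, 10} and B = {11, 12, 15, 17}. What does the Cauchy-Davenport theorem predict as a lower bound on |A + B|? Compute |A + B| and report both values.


Cauchy-Davenport: |A + B| ≥ min(p, |A| + |B| - 1) for A, B nonempty in Z/pZ.
|A| = 5, |B| = 4, p = 19.
CD lower bound = min(19, 5 + 4 - 1) = min(19, 8) = 8.
Compute A + B mod 19 directly:
a = 0: 0+11=11, 0+12=12, 0+15=15, 0+17=17
a = 5: 5+11=16, 5+12=17, 5+15=1, 5+17=3
a = 7: 7+11=18, 7+12=0, 7+15=3, 7+17=5
a = 8: 8+11=0, 8+12=1, 8+15=4, 8+17=6
a = 10: 10+11=2, 10+12=3, 10+15=6, 10+17=8
A + B = {0, 1, 2, 3, 4, 5, 6, 8, 11, 12, 15, 16, 17, 18}, so |A + B| = 14.
Verify: 14 ≥ 8? Yes ✓.

CD lower bound = 8, actual |A + B| = 14.


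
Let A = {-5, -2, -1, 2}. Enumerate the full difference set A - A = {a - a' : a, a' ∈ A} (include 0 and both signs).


A - A = {a - a' : a, a' ∈ A}.
Compute a - a' for each ordered pair (a, a'):
a = -5: -5--5=0, -5--2=-3, -5--1=-4, -5-2=-7
a = -2: -2--5=3, -2--2=0, -2--1=-1, -2-2=-4
a = -1: -1--5=4, -1--2=1, -1--1=0, -1-2=-3
a = 2: 2--5=7, 2--2=4, 2--1=3, 2-2=0
Collecting distinct values (and noting 0 appears from a-a):
A - A = {-7, -4, -3, -1, 0, 1, 3, 4, 7}
|A - A| = 9

A - A = {-7, -4, -3, -1, 0, 1, 3, 4, 7}


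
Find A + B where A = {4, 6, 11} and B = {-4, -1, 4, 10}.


A + B = {a + b : a ∈ A, b ∈ B}.
Enumerate all |A|·|B| = 3·4 = 12 pairs (a, b) and collect distinct sums.
a = 4: 4+-4=0, 4+-1=3, 4+4=8, 4+10=14
a = 6: 6+-4=2, 6+-1=5, 6+4=10, 6+10=16
a = 11: 11+-4=7, 11+-1=10, 11+4=15, 11+10=21
Collecting distinct sums: A + B = {0, 2, 3, 5, 7, 8, 10, 14, 15, 16, 21}
|A + B| = 11

A + B = {0, 2, 3, 5, 7, 8, 10, 14, 15, 16, 21}


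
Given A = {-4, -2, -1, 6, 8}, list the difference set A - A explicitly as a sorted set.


A - A = {a - a' : a, a' ∈ A}.
Compute a - a' for each ordered pair (a, a'):
a = -4: -4--4=0, -4--2=-2, -4--1=-3, -4-6=-10, -4-8=-12
a = -2: -2--4=2, -2--2=0, -2--1=-1, -2-6=-8, -2-8=-10
a = -1: -1--4=3, -1--2=1, -1--1=0, -1-6=-7, -1-8=-9
a = 6: 6--4=10, 6--2=8, 6--1=7, 6-6=0, 6-8=-2
a = 8: 8--4=12, 8--2=10, 8--1=9, 8-6=2, 8-8=0
Collecting distinct values (and noting 0 appears from a-a):
A - A = {-12, -10, -9, -8, -7, -3, -2, -1, 0, 1, 2, 3, 7, 8, 9, 10, 12}
|A - A| = 17

A - A = {-12, -10, -9, -8, -7, -3, -2, -1, 0, 1, 2, 3, 7, 8, 9, 10, 12}


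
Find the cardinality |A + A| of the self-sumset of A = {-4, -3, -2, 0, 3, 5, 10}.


A + A = {a + a' : a, a' ∈ A}; |A| = 7.
General bounds: 2|A| - 1 ≤ |A + A| ≤ |A|(|A|+1)/2, i.e. 13 ≤ |A + A| ≤ 28.
Lower bound 2|A|-1 is attained iff A is an arithmetic progression.
Enumerate sums a + a' for a ≤ a' (symmetric, so this suffices):
a = -4: -4+-4=-8, -4+-3=-7, -4+-2=-6, -4+0=-4, -4+3=-1, -4+5=1, -4+10=6
a = -3: -3+-3=-6, -3+-2=-5, -3+0=-3, -3+3=0, -3+5=2, -3+10=7
a = -2: -2+-2=-4, -2+0=-2, -2+3=1, -2+5=3, -2+10=8
a = 0: 0+0=0, 0+3=3, 0+5=5, 0+10=10
a = 3: 3+3=6, 3+5=8, 3+10=13
a = 5: 5+5=10, 5+10=15
a = 10: 10+10=20
Distinct sums: {-8, -7, -6, -5, -4, -3, -2, -1, 0, 1, 2, 3, 5, 6, 7, 8, 10, 13, 15, 20}
|A + A| = 20

|A + A| = 20


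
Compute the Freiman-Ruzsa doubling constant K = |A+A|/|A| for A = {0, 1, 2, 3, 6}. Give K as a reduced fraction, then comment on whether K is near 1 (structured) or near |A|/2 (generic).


|A| = 5.
Compute A + A by enumerating all 25 pairs.
A + A = {0, 1, 2, 3, 4, 5, 6, 7, 8, 9, 12}, so |A + A| = 11.
K = |A + A| / |A| = 11/5 (already in lowest terms) ≈ 2.2000.
Reference: AP of size 5 gives K = 9/5 ≈ 1.8000; a fully generic set of size 5 gives K ≈ 3.0000.

|A| = 5, |A + A| = 11, K = 11/5.


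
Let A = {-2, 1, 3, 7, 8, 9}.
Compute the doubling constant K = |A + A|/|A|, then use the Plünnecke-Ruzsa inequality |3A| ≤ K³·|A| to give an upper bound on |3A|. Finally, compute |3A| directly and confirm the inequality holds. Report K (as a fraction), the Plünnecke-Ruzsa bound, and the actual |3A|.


|A| = 6.
Step 1: Compute A + A by enumerating all 36 pairs.
A + A = {-4, -1, 1, 2, 4, 5, 6, 7, 8, 9, 10, 11, 12, 14, 15, 16, 17, 18}, so |A + A| = 18.
Step 2: Doubling constant K = |A + A|/|A| = 18/6 = 18/6 ≈ 3.0000.
Step 3: Plünnecke-Ruzsa gives |3A| ≤ K³·|A| = (3.0000)³ · 6 ≈ 162.0000.
Step 4: Compute 3A = A + A + A directly by enumerating all triples (a,b,c) ∈ A³; |3A| = 30.
Step 5: Check 30 ≤ 162.0000? Yes ✓.

K = 18/6, Plünnecke-Ruzsa bound K³|A| ≈ 162.0000, |3A| = 30, inequality holds.


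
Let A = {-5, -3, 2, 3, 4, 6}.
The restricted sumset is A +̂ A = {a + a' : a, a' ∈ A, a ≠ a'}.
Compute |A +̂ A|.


Restricted sumset: A +̂ A = {a + a' : a ∈ A, a' ∈ A, a ≠ a'}.
Equivalently, take A + A and drop any sum 2a that is achievable ONLY as a + a for a ∈ A (i.e. sums representable only with equal summands).
Enumerate pairs (a, a') with a < a' (symmetric, so each unordered pair gives one sum; this covers all a ≠ a'):
  -5 + -3 = -8
  -5 + 2 = -3
  -5 + 3 = -2
  -5 + 4 = -1
  -5 + 6 = 1
  -3 + 2 = -1
  -3 + 3 = 0
  -3 + 4 = 1
  -3 + 6 = 3
  2 + 3 = 5
  2 + 4 = 6
  2 + 6 = 8
  3 + 4 = 7
  3 + 6 = 9
  4 + 6 = 10
Collected distinct sums: {-8, -3, -2, -1, 0, 1, 3, 5, 6, 7, 8, 9, 10}
|A +̂ A| = 13
(Reference bound: |A +̂ A| ≥ 2|A| - 3 for |A| ≥ 2, with |A| = 6 giving ≥ 9.)

|A +̂ A| = 13


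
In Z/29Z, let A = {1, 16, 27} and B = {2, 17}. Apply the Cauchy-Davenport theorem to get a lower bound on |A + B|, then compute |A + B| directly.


Cauchy-Davenport: |A + B| ≥ min(p, |A| + |B| - 1) for A, B nonempty in Z/pZ.
|A| = 3, |B| = 2, p = 29.
CD lower bound = min(29, 3 + 2 - 1) = min(29, 4) = 4.
Compute A + B mod 29 directly:
a = 1: 1+2=3, 1+17=18
a = 16: 16+2=18, 16+17=4
a = 27: 27+2=0, 27+17=15
A + B = {0, 3, 4, 15, 18}, so |A + B| = 5.
Verify: 5 ≥ 4? Yes ✓.

CD lower bound = 4, actual |A + B| = 5.


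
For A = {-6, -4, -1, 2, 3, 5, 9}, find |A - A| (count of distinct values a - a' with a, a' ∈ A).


A - A = {a - a' : a, a' ∈ A}; |A| = 7.
Bounds: 2|A|-1 ≤ |A - A| ≤ |A|² - |A| + 1, i.e. 13 ≤ |A - A| ≤ 43.
Note: 0 ∈ A - A always (from a - a). The set is symmetric: if d ∈ A - A then -d ∈ A - A.
Enumerate nonzero differences d = a - a' with a > a' (then include -d):
Positive differences: {1, 2, 3, 4, 5, 6, 7, 8, 9, 10, 11, 13, 15}
Full difference set: {0} ∪ (positive diffs) ∪ (negative diffs).
|A - A| = 1 + 2·13 = 27 (matches direct enumeration: 27).

|A - A| = 27


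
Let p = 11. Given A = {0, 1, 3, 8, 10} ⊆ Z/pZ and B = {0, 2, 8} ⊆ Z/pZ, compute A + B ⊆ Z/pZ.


Work in Z/11Z: reduce every sum a + b modulo 11.
Enumerate all 15 pairs:
a = 0: 0+0=0, 0+2=2, 0+8=8
a = 1: 1+0=1, 1+2=3, 1+8=9
a = 3: 3+0=3, 3+2=5, 3+8=0
a = 8: 8+0=8, 8+2=10, 8+8=5
a = 10: 10+0=10, 10+2=1, 10+8=7
Distinct residues collected: {0, 1, 2, 3, 5, 7, 8, 9, 10}
|A + B| = 9 (out of 11 total residues).

A + B = {0, 1, 2, 3, 5, 7, 8, 9, 10}


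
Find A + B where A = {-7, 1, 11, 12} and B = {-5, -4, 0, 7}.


A + B = {a + b : a ∈ A, b ∈ B}.
Enumerate all |A|·|B| = 4·4 = 16 pairs (a, b) and collect distinct sums.
a = -7: -7+-5=-12, -7+-4=-11, -7+0=-7, -7+7=0
a = 1: 1+-5=-4, 1+-4=-3, 1+0=1, 1+7=8
a = 11: 11+-5=6, 11+-4=7, 11+0=11, 11+7=18
a = 12: 12+-5=7, 12+-4=8, 12+0=12, 12+7=19
Collecting distinct sums: A + B = {-12, -11, -7, -4, -3, 0, 1, 6, 7, 8, 11, 12, 18, 19}
|A + B| = 14

A + B = {-12, -11, -7, -4, -3, 0, 1, 6, 7, 8, 11, 12, 18, 19}


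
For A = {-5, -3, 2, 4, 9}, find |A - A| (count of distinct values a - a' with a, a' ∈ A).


A - A = {a - a' : a, a' ∈ A}; |A| = 5.
Bounds: 2|A|-1 ≤ |A - A| ≤ |A|² - |A| + 1, i.e. 9 ≤ |A - A| ≤ 21.
Note: 0 ∈ A - A always (from a - a). The set is symmetric: if d ∈ A - A then -d ∈ A - A.
Enumerate nonzero differences d = a - a' with a > a' (then include -d):
Positive differences: {2, 5, 7, 9, 12, 14}
Full difference set: {0} ∪ (positive diffs) ∪ (negative diffs).
|A - A| = 1 + 2·6 = 13 (matches direct enumeration: 13).

|A - A| = 13


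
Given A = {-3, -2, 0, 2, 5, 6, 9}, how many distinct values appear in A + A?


A + A = {a + a' : a, a' ∈ A}; |A| = 7.
General bounds: 2|A| - 1 ≤ |A + A| ≤ |A|(|A|+1)/2, i.e. 13 ≤ |A + A| ≤ 28.
Lower bound 2|A|-1 is attained iff A is an arithmetic progression.
Enumerate sums a + a' for a ≤ a' (symmetric, so this suffices):
a = -3: -3+-3=-6, -3+-2=-5, -3+0=-3, -3+2=-1, -3+5=2, -3+6=3, -3+9=6
a = -2: -2+-2=-4, -2+0=-2, -2+2=0, -2+5=3, -2+6=4, -2+9=7
a = 0: 0+0=0, 0+2=2, 0+5=5, 0+6=6, 0+9=9
a = 2: 2+2=4, 2+5=7, 2+6=8, 2+9=11
a = 5: 5+5=10, 5+6=11, 5+9=14
a = 6: 6+6=12, 6+9=15
a = 9: 9+9=18
Distinct sums: {-6, -5, -4, -3, -2, -1, 0, 2, 3, 4, 5, 6, 7, 8, 9, 10, 11, 12, 14, 15, 18}
|A + A| = 21

|A + A| = 21


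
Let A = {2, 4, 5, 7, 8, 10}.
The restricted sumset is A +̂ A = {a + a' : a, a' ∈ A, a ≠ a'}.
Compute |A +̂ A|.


Restricted sumset: A +̂ A = {a + a' : a ∈ A, a' ∈ A, a ≠ a'}.
Equivalently, take A + A and drop any sum 2a that is achievable ONLY as a + a for a ∈ A (i.e. sums representable only with equal summands).
Enumerate pairs (a, a') with a < a' (symmetric, so each unordered pair gives one sum; this covers all a ≠ a'):
  2 + 4 = 6
  2 + 5 = 7
  2 + 7 = 9
  2 + 8 = 10
  2 + 10 = 12
  4 + 5 = 9
  4 + 7 = 11
  4 + 8 = 12
  4 + 10 = 14
  5 + 7 = 12
  5 + 8 = 13
  5 + 10 = 15
  7 + 8 = 15
  7 + 10 = 17
  8 + 10 = 18
Collected distinct sums: {6, 7, 9, 10, 11, 12, 13, 14, 15, 17, 18}
|A +̂ A| = 11
(Reference bound: |A +̂ A| ≥ 2|A| - 3 for |A| ≥ 2, with |A| = 6 giving ≥ 9.)

|A +̂ A| = 11


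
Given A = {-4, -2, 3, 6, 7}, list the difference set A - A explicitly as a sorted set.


A - A = {a - a' : a, a' ∈ A}.
Compute a - a' for each ordered pair (a, a'):
a = -4: -4--4=0, -4--2=-2, -4-3=-7, -4-6=-10, -4-7=-11
a = -2: -2--4=2, -2--2=0, -2-3=-5, -2-6=-8, -2-7=-9
a = 3: 3--4=7, 3--2=5, 3-3=0, 3-6=-3, 3-7=-4
a = 6: 6--4=10, 6--2=8, 6-3=3, 6-6=0, 6-7=-1
a = 7: 7--4=11, 7--2=9, 7-3=4, 7-6=1, 7-7=0
Collecting distinct values (and noting 0 appears from a-a):
A - A = {-11, -10, -9, -8, -7, -5, -4, -3, -2, -1, 0, 1, 2, 3, 4, 5, 7, 8, 9, 10, 11}
|A - A| = 21

A - A = {-11, -10, -9, -8, -7, -5, -4, -3, -2, -1, 0, 1, 2, 3, 4, 5, 7, 8, 9, 10, 11}


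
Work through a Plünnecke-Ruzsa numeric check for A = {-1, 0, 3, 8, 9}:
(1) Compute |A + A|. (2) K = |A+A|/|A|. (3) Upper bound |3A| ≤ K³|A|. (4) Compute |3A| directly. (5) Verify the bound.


|A| = 5.
Step 1: Compute A + A by enumerating all 25 pairs.
A + A = {-2, -1, 0, 2, 3, 6, 7, 8, 9, 11, 12, 16, 17, 18}, so |A + A| = 14.
Step 2: Doubling constant K = |A + A|/|A| = 14/5 = 14/5 ≈ 2.8000.
Step 3: Plünnecke-Ruzsa gives |3A| ≤ K³·|A| = (2.8000)³ · 5 ≈ 109.7600.
Step 4: Compute 3A = A + A + A directly by enumerating all triples (a,b,c) ∈ A³; |3A| = 27.
Step 5: Check 27 ≤ 109.7600? Yes ✓.

K = 14/5, Plünnecke-Ruzsa bound K³|A| ≈ 109.7600, |3A| = 27, inequality holds.


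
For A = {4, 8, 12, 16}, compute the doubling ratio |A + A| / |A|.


|A| = 4.
Compute A + A by enumerating all 16 pairs.
A + A = {8, 12, 16, 20, 24, 28, 32}, so |A + A| = 7.
K = |A + A| / |A| = 7/4 (already in lowest terms) ≈ 1.7500.
Reference: AP of size 4 gives K = 7/4 ≈ 1.7500; a fully generic set of size 4 gives K ≈ 2.5000.

|A| = 4, |A + A| = 7, K = 7/4.


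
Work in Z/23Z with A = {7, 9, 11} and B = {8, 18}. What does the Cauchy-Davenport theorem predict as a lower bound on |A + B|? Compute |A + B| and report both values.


Cauchy-Davenport: |A + B| ≥ min(p, |A| + |B| - 1) for A, B nonempty in Z/pZ.
|A| = 3, |B| = 2, p = 23.
CD lower bound = min(23, 3 + 2 - 1) = min(23, 4) = 4.
Compute A + B mod 23 directly:
a = 7: 7+8=15, 7+18=2
a = 9: 9+8=17, 9+18=4
a = 11: 11+8=19, 11+18=6
A + B = {2, 4, 6, 15, 17, 19}, so |A + B| = 6.
Verify: 6 ≥ 4? Yes ✓.

CD lower bound = 4, actual |A + B| = 6.


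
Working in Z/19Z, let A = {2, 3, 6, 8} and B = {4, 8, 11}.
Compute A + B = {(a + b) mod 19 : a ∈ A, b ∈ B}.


Work in Z/19Z: reduce every sum a + b modulo 19.
Enumerate all 12 pairs:
a = 2: 2+4=6, 2+8=10, 2+11=13
a = 3: 3+4=7, 3+8=11, 3+11=14
a = 6: 6+4=10, 6+8=14, 6+11=17
a = 8: 8+4=12, 8+8=16, 8+11=0
Distinct residues collected: {0, 6, 7, 10, 11, 12, 13, 14, 16, 17}
|A + B| = 10 (out of 19 total residues).

A + B = {0, 6, 7, 10, 11, 12, 13, 14, 16, 17}


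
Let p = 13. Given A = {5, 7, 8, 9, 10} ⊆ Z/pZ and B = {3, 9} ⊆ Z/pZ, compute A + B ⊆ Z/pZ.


Work in Z/13Z: reduce every sum a + b modulo 13.
Enumerate all 10 pairs:
a = 5: 5+3=8, 5+9=1
a = 7: 7+3=10, 7+9=3
a = 8: 8+3=11, 8+9=4
a = 9: 9+3=12, 9+9=5
a = 10: 10+3=0, 10+9=6
Distinct residues collected: {0, 1, 3, 4, 5, 6, 8, 10, 11, 12}
|A + B| = 10 (out of 13 total residues).

A + B = {0, 1, 3, 4, 5, 6, 8, 10, 11, 12}


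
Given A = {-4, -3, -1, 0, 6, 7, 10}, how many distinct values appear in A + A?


A + A = {a + a' : a, a' ∈ A}; |A| = 7.
General bounds: 2|A| - 1 ≤ |A + A| ≤ |A|(|A|+1)/2, i.e. 13 ≤ |A + A| ≤ 28.
Lower bound 2|A|-1 is attained iff A is an arithmetic progression.
Enumerate sums a + a' for a ≤ a' (symmetric, so this suffices):
a = -4: -4+-4=-8, -4+-3=-7, -4+-1=-5, -4+0=-4, -4+6=2, -4+7=3, -4+10=6
a = -3: -3+-3=-6, -3+-1=-4, -3+0=-3, -3+6=3, -3+7=4, -3+10=7
a = -1: -1+-1=-2, -1+0=-1, -1+6=5, -1+7=6, -1+10=9
a = 0: 0+0=0, 0+6=6, 0+7=7, 0+10=10
a = 6: 6+6=12, 6+7=13, 6+10=16
a = 7: 7+7=14, 7+10=17
a = 10: 10+10=20
Distinct sums: {-8, -7, -6, -5, -4, -3, -2, -1, 0, 2, 3, 4, 5, 6, 7, 9, 10, 12, 13, 14, 16, 17, 20}
|A + A| = 23

|A + A| = 23


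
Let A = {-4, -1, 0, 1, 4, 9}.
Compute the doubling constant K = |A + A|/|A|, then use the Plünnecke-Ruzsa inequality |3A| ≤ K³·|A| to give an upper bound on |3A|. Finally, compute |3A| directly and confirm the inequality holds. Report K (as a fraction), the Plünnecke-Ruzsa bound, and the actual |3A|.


|A| = 6.
Step 1: Compute A + A by enumerating all 36 pairs.
A + A = {-8, -5, -4, -3, -2, -1, 0, 1, 2, 3, 4, 5, 8, 9, 10, 13, 18}, so |A + A| = 17.
Step 2: Doubling constant K = |A + A|/|A| = 17/6 = 17/6 ≈ 2.8333.
Step 3: Plünnecke-Ruzsa gives |3A| ≤ K³·|A| = (2.8333)³ · 6 ≈ 136.4722.
Step 4: Compute 3A = A + A + A directly by enumerating all triples (a,b,c) ∈ A³; |3A| = 30.
Step 5: Check 30 ≤ 136.4722? Yes ✓.

K = 17/6, Plünnecke-Ruzsa bound K³|A| ≈ 136.4722, |3A| = 30, inequality holds.


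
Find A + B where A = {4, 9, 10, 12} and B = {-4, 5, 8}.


A + B = {a + b : a ∈ A, b ∈ B}.
Enumerate all |A|·|B| = 4·3 = 12 pairs (a, b) and collect distinct sums.
a = 4: 4+-4=0, 4+5=9, 4+8=12
a = 9: 9+-4=5, 9+5=14, 9+8=17
a = 10: 10+-4=6, 10+5=15, 10+8=18
a = 12: 12+-4=8, 12+5=17, 12+8=20
Collecting distinct sums: A + B = {0, 5, 6, 8, 9, 12, 14, 15, 17, 18, 20}
|A + B| = 11

A + B = {0, 5, 6, 8, 9, 12, 14, 15, 17, 18, 20}


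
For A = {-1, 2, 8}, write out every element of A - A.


A - A = {a - a' : a, a' ∈ A}.
Compute a - a' for each ordered pair (a, a'):
a = -1: -1--1=0, -1-2=-3, -1-8=-9
a = 2: 2--1=3, 2-2=0, 2-8=-6
a = 8: 8--1=9, 8-2=6, 8-8=0
Collecting distinct values (and noting 0 appears from a-a):
A - A = {-9, -6, -3, 0, 3, 6, 9}
|A - A| = 7

A - A = {-9, -6, -3, 0, 3, 6, 9}


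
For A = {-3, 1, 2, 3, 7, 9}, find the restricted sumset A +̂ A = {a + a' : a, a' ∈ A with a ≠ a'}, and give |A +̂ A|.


Restricted sumset: A +̂ A = {a + a' : a ∈ A, a' ∈ A, a ≠ a'}.
Equivalently, take A + A and drop any sum 2a that is achievable ONLY as a + a for a ∈ A (i.e. sums representable only with equal summands).
Enumerate pairs (a, a') with a < a' (symmetric, so each unordered pair gives one sum; this covers all a ≠ a'):
  -3 + 1 = -2
  -3 + 2 = -1
  -3 + 3 = 0
  -3 + 7 = 4
  -3 + 9 = 6
  1 + 2 = 3
  1 + 3 = 4
  1 + 7 = 8
  1 + 9 = 10
  2 + 3 = 5
  2 + 7 = 9
  2 + 9 = 11
  3 + 7 = 10
  3 + 9 = 12
  7 + 9 = 16
Collected distinct sums: {-2, -1, 0, 3, 4, 5, 6, 8, 9, 10, 11, 12, 16}
|A +̂ A| = 13
(Reference bound: |A +̂ A| ≥ 2|A| - 3 for |A| ≥ 2, with |A| = 6 giving ≥ 9.)

|A +̂ A| = 13


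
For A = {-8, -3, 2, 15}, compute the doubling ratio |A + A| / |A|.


|A| = 4.
Compute A + A by enumerating all 16 pairs.
A + A = {-16, -11, -6, -1, 4, 7, 12, 17, 30}, so |A + A| = 9.
K = |A + A| / |A| = 9/4 (already in lowest terms) ≈ 2.2500.
Reference: AP of size 4 gives K = 7/4 ≈ 1.7500; a fully generic set of size 4 gives K ≈ 2.5000.

|A| = 4, |A + A| = 9, K = 9/4.


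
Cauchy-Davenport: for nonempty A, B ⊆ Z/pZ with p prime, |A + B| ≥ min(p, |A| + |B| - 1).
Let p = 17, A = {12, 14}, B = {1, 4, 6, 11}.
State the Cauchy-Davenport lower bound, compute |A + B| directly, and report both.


Cauchy-Davenport: |A + B| ≥ min(p, |A| + |B| - 1) for A, B nonempty in Z/pZ.
|A| = 2, |B| = 4, p = 17.
CD lower bound = min(17, 2 + 4 - 1) = min(17, 5) = 5.
Compute A + B mod 17 directly:
a = 12: 12+1=13, 12+4=16, 12+6=1, 12+11=6
a = 14: 14+1=15, 14+4=1, 14+6=3, 14+11=8
A + B = {1, 3, 6, 8, 13, 15, 16}, so |A + B| = 7.
Verify: 7 ≥ 5? Yes ✓.

CD lower bound = 5, actual |A + B| = 7.


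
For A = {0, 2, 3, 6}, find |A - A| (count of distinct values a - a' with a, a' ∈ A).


A - A = {a - a' : a, a' ∈ A}; |A| = 4.
Bounds: 2|A|-1 ≤ |A - A| ≤ |A|² - |A| + 1, i.e. 7 ≤ |A - A| ≤ 13.
Note: 0 ∈ A - A always (from a - a). The set is symmetric: if d ∈ A - A then -d ∈ A - A.
Enumerate nonzero differences d = a - a' with a > a' (then include -d):
Positive differences: {1, 2, 3, 4, 6}
Full difference set: {0} ∪ (positive diffs) ∪ (negative diffs).
|A - A| = 1 + 2·5 = 11 (matches direct enumeration: 11).

|A - A| = 11


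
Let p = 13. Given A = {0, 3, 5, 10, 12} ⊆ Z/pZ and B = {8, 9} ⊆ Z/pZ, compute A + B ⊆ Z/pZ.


Work in Z/13Z: reduce every sum a + b modulo 13.
Enumerate all 10 pairs:
a = 0: 0+8=8, 0+9=9
a = 3: 3+8=11, 3+9=12
a = 5: 5+8=0, 5+9=1
a = 10: 10+8=5, 10+9=6
a = 12: 12+8=7, 12+9=8
Distinct residues collected: {0, 1, 5, 6, 7, 8, 9, 11, 12}
|A + B| = 9 (out of 13 total residues).

A + B = {0, 1, 5, 6, 7, 8, 9, 11, 12}


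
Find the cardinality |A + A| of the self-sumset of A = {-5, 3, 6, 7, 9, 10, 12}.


A + A = {a + a' : a, a' ∈ A}; |A| = 7.
General bounds: 2|A| - 1 ≤ |A + A| ≤ |A|(|A|+1)/2, i.e. 13 ≤ |A + A| ≤ 28.
Lower bound 2|A|-1 is attained iff A is an arithmetic progression.
Enumerate sums a + a' for a ≤ a' (symmetric, so this suffices):
a = -5: -5+-5=-10, -5+3=-2, -5+6=1, -5+7=2, -5+9=4, -5+10=5, -5+12=7
a = 3: 3+3=6, 3+6=9, 3+7=10, 3+9=12, 3+10=13, 3+12=15
a = 6: 6+6=12, 6+7=13, 6+9=15, 6+10=16, 6+12=18
a = 7: 7+7=14, 7+9=16, 7+10=17, 7+12=19
a = 9: 9+9=18, 9+10=19, 9+12=21
a = 10: 10+10=20, 10+12=22
a = 12: 12+12=24
Distinct sums: {-10, -2, 1, 2, 4, 5, 6, 7, 9, 10, 12, 13, 14, 15, 16, 17, 18, 19, 20, 21, 22, 24}
|A + A| = 22

|A + A| = 22


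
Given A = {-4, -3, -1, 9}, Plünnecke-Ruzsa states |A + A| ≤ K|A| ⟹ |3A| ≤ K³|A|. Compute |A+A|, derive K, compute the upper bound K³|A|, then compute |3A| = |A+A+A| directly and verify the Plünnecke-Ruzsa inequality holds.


|A| = 4.
Step 1: Compute A + A by enumerating all 16 pairs.
A + A = {-8, -7, -6, -5, -4, -2, 5, 6, 8, 18}, so |A + A| = 10.
Step 2: Doubling constant K = |A + A|/|A| = 10/4 = 10/4 ≈ 2.5000.
Step 3: Plünnecke-Ruzsa gives |3A| ≤ K³·|A| = (2.5000)³ · 4 ≈ 62.5000.
Step 4: Compute 3A = A + A + A directly by enumerating all triples (a,b,c) ∈ A³; |3A| = 19.
Step 5: Check 19 ≤ 62.5000? Yes ✓.

K = 10/4, Plünnecke-Ruzsa bound K³|A| ≈ 62.5000, |3A| = 19, inequality holds.


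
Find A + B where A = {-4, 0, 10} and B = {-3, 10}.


A + B = {a + b : a ∈ A, b ∈ B}.
Enumerate all |A|·|B| = 3·2 = 6 pairs (a, b) and collect distinct sums.
a = -4: -4+-3=-7, -4+10=6
a = 0: 0+-3=-3, 0+10=10
a = 10: 10+-3=7, 10+10=20
Collecting distinct sums: A + B = {-7, -3, 6, 7, 10, 20}
|A + B| = 6

A + B = {-7, -3, 6, 7, 10, 20}


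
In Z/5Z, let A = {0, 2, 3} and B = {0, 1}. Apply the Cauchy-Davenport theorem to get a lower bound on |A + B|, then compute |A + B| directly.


Cauchy-Davenport: |A + B| ≥ min(p, |A| + |B| - 1) for A, B nonempty in Z/pZ.
|A| = 3, |B| = 2, p = 5.
CD lower bound = min(5, 3 + 2 - 1) = min(5, 4) = 4.
Compute A + B mod 5 directly:
a = 0: 0+0=0, 0+1=1
a = 2: 2+0=2, 2+1=3
a = 3: 3+0=3, 3+1=4
A + B = {0, 1, 2, 3, 4}, so |A + B| = 5.
Verify: 5 ≥ 4? Yes ✓.

CD lower bound = 4, actual |A + B| = 5.


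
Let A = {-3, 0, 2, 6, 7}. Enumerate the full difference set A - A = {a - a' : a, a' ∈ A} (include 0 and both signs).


A - A = {a - a' : a, a' ∈ A}.
Compute a - a' for each ordered pair (a, a'):
a = -3: -3--3=0, -3-0=-3, -3-2=-5, -3-6=-9, -3-7=-10
a = 0: 0--3=3, 0-0=0, 0-2=-2, 0-6=-6, 0-7=-7
a = 2: 2--3=5, 2-0=2, 2-2=0, 2-6=-4, 2-7=-5
a = 6: 6--3=9, 6-0=6, 6-2=4, 6-6=0, 6-7=-1
a = 7: 7--3=10, 7-0=7, 7-2=5, 7-6=1, 7-7=0
Collecting distinct values (and noting 0 appears from a-a):
A - A = {-10, -9, -7, -6, -5, -4, -3, -2, -1, 0, 1, 2, 3, 4, 5, 6, 7, 9, 10}
|A - A| = 19

A - A = {-10, -9, -7, -6, -5, -4, -3, -2, -1, 0, 1, 2, 3, 4, 5, 6, 7, 9, 10}


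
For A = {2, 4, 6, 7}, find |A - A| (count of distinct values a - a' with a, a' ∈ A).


A - A = {a - a' : a, a' ∈ A}; |A| = 4.
Bounds: 2|A|-1 ≤ |A - A| ≤ |A|² - |A| + 1, i.e. 7 ≤ |A - A| ≤ 13.
Note: 0 ∈ A - A always (from a - a). The set is symmetric: if d ∈ A - A then -d ∈ A - A.
Enumerate nonzero differences d = a - a' with a > a' (then include -d):
Positive differences: {1, 2, 3, 4, 5}
Full difference set: {0} ∪ (positive diffs) ∪ (negative diffs).
|A - A| = 1 + 2·5 = 11 (matches direct enumeration: 11).

|A - A| = 11


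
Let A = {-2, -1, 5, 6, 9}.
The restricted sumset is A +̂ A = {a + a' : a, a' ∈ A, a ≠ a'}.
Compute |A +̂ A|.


Restricted sumset: A +̂ A = {a + a' : a ∈ A, a' ∈ A, a ≠ a'}.
Equivalently, take A + A and drop any sum 2a that is achievable ONLY as a + a for a ∈ A (i.e. sums representable only with equal summands).
Enumerate pairs (a, a') with a < a' (symmetric, so each unordered pair gives one sum; this covers all a ≠ a'):
  -2 + -1 = -3
  -2 + 5 = 3
  -2 + 6 = 4
  -2 + 9 = 7
  -1 + 5 = 4
  -1 + 6 = 5
  -1 + 9 = 8
  5 + 6 = 11
  5 + 9 = 14
  6 + 9 = 15
Collected distinct sums: {-3, 3, 4, 5, 7, 8, 11, 14, 15}
|A +̂ A| = 9
(Reference bound: |A +̂ A| ≥ 2|A| - 3 for |A| ≥ 2, with |A| = 5 giving ≥ 7.)

|A +̂ A| = 9


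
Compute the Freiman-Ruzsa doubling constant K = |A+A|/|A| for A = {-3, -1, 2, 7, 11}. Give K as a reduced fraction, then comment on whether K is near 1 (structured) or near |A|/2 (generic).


|A| = 5.
Compute A + A by enumerating all 25 pairs.
A + A = {-6, -4, -2, -1, 1, 4, 6, 8, 9, 10, 13, 14, 18, 22}, so |A + A| = 14.
K = |A + A| / |A| = 14/5 (already in lowest terms) ≈ 2.8000.
Reference: AP of size 5 gives K = 9/5 ≈ 1.8000; a fully generic set of size 5 gives K ≈ 3.0000.

|A| = 5, |A + A| = 14, K = 14/5.


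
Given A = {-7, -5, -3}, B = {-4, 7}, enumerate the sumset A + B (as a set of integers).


A + B = {a + b : a ∈ A, b ∈ B}.
Enumerate all |A|·|B| = 3·2 = 6 pairs (a, b) and collect distinct sums.
a = -7: -7+-4=-11, -7+7=0
a = -5: -5+-4=-9, -5+7=2
a = -3: -3+-4=-7, -3+7=4
Collecting distinct sums: A + B = {-11, -9, -7, 0, 2, 4}
|A + B| = 6

A + B = {-11, -9, -7, 0, 2, 4}


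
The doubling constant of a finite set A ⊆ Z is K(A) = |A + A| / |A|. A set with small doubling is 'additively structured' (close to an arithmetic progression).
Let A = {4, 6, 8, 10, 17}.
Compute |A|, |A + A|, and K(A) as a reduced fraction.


|A| = 5.
Compute A + A by enumerating all 25 pairs.
A + A = {8, 10, 12, 14, 16, 18, 20, 21, 23, 25, 27, 34}, so |A + A| = 12.
K = |A + A| / |A| = 12/5 (already in lowest terms) ≈ 2.4000.
Reference: AP of size 5 gives K = 9/5 ≈ 1.8000; a fully generic set of size 5 gives K ≈ 3.0000.

|A| = 5, |A + A| = 12, K = 12/5.


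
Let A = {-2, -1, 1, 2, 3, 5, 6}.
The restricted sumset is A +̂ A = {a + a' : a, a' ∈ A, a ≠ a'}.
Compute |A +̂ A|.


Restricted sumset: A +̂ A = {a + a' : a ∈ A, a' ∈ A, a ≠ a'}.
Equivalently, take A + A and drop any sum 2a that is achievable ONLY as a + a for a ∈ A (i.e. sums representable only with equal summands).
Enumerate pairs (a, a') with a < a' (symmetric, so each unordered pair gives one sum; this covers all a ≠ a'):
  -2 + -1 = -3
  -2 + 1 = -1
  -2 + 2 = 0
  -2 + 3 = 1
  -2 + 5 = 3
  -2 + 6 = 4
  -1 + 1 = 0
  -1 + 2 = 1
  -1 + 3 = 2
  -1 + 5 = 4
  -1 + 6 = 5
  1 + 2 = 3
  1 + 3 = 4
  1 + 5 = 6
  1 + 6 = 7
  2 + 3 = 5
  2 + 5 = 7
  2 + 6 = 8
  3 + 5 = 8
  3 + 6 = 9
  5 + 6 = 11
Collected distinct sums: {-3, -1, 0, 1, 2, 3, 4, 5, 6, 7, 8, 9, 11}
|A +̂ A| = 13
(Reference bound: |A +̂ A| ≥ 2|A| - 3 for |A| ≥ 2, with |A| = 7 giving ≥ 11.)

|A +̂ A| = 13


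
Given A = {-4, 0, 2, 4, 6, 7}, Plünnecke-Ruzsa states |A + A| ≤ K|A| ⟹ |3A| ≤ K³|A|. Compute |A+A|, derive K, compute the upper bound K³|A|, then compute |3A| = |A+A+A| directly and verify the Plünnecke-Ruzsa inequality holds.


|A| = 6.
Step 1: Compute A + A by enumerating all 36 pairs.
A + A = {-8, -4, -2, 0, 2, 3, 4, 6, 7, 8, 9, 10, 11, 12, 13, 14}, so |A + A| = 16.
Step 2: Doubling constant K = |A + A|/|A| = 16/6 = 16/6 ≈ 2.6667.
Step 3: Plünnecke-Ruzsa gives |3A| ≤ K³·|A| = (2.6667)³ · 6 ≈ 113.7778.
Step 4: Compute 3A = A + A + A directly by enumerating all triples (a,b,c) ∈ A³; |3A| = 27.
Step 5: Check 27 ≤ 113.7778? Yes ✓.

K = 16/6, Plünnecke-Ruzsa bound K³|A| ≈ 113.7778, |3A| = 27, inequality holds.


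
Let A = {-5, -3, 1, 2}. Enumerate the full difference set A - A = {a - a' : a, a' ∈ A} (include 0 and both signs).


A - A = {a - a' : a, a' ∈ A}.
Compute a - a' for each ordered pair (a, a'):
a = -5: -5--5=0, -5--3=-2, -5-1=-6, -5-2=-7
a = -3: -3--5=2, -3--3=0, -3-1=-4, -3-2=-5
a = 1: 1--5=6, 1--3=4, 1-1=0, 1-2=-1
a = 2: 2--5=7, 2--3=5, 2-1=1, 2-2=0
Collecting distinct values (and noting 0 appears from a-a):
A - A = {-7, -6, -5, -4, -2, -1, 0, 1, 2, 4, 5, 6, 7}
|A - A| = 13

A - A = {-7, -6, -5, -4, -2, -1, 0, 1, 2, 4, 5, 6, 7}


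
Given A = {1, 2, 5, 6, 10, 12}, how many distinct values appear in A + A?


A + A = {a + a' : a, a' ∈ A}; |A| = 6.
General bounds: 2|A| - 1 ≤ |A + A| ≤ |A|(|A|+1)/2, i.e. 11 ≤ |A + A| ≤ 21.
Lower bound 2|A|-1 is attained iff A is an arithmetic progression.
Enumerate sums a + a' for a ≤ a' (symmetric, so this suffices):
a = 1: 1+1=2, 1+2=3, 1+5=6, 1+6=7, 1+10=11, 1+12=13
a = 2: 2+2=4, 2+5=7, 2+6=8, 2+10=12, 2+12=14
a = 5: 5+5=10, 5+6=11, 5+10=15, 5+12=17
a = 6: 6+6=12, 6+10=16, 6+12=18
a = 10: 10+10=20, 10+12=22
a = 12: 12+12=24
Distinct sums: {2, 3, 4, 6, 7, 8, 10, 11, 12, 13, 14, 15, 16, 17, 18, 20, 22, 24}
|A + A| = 18

|A + A| = 18


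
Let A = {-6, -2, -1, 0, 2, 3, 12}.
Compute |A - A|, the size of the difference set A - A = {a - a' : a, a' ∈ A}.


A - A = {a - a' : a, a' ∈ A}; |A| = 7.
Bounds: 2|A|-1 ≤ |A - A| ≤ |A|² - |A| + 1, i.e. 13 ≤ |A - A| ≤ 43.
Note: 0 ∈ A - A always (from a - a). The set is symmetric: if d ∈ A - A then -d ∈ A - A.
Enumerate nonzero differences d = a - a' with a > a' (then include -d):
Positive differences: {1, 2, 3, 4, 5, 6, 8, 9, 10, 12, 13, 14, 18}
Full difference set: {0} ∪ (positive diffs) ∪ (negative diffs).
|A - A| = 1 + 2·13 = 27 (matches direct enumeration: 27).

|A - A| = 27


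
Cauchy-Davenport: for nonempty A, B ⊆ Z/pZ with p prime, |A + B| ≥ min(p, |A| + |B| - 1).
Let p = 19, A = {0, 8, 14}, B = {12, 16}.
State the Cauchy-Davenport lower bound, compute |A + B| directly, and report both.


Cauchy-Davenport: |A + B| ≥ min(p, |A| + |B| - 1) for A, B nonempty in Z/pZ.
|A| = 3, |B| = 2, p = 19.
CD lower bound = min(19, 3 + 2 - 1) = min(19, 4) = 4.
Compute A + B mod 19 directly:
a = 0: 0+12=12, 0+16=16
a = 8: 8+12=1, 8+16=5
a = 14: 14+12=7, 14+16=11
A + B = {1, 5, 7, 11, 12, 16}, so |A + B| = 6.
Verify: 6 ≥ 4? Yes ✓.

CD lower bound = 4, actual |A + B| = 6.


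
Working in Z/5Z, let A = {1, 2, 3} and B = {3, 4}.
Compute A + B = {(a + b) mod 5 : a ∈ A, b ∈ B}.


Work in Z/5Z: reduce every sum a + b modulo 5.
Enumerate all 6 pairs:
a = 1: 1+3=4, 1+4=0
a = 2: 2+3=0, 2+4=1
a = 3: 3+3=1, 3+4=2
Distinct residues collected: {0, 1, 2, 4}
|A + B| = 4 (out of 5 total residues).

A + B = {0, 1, 2, 4}


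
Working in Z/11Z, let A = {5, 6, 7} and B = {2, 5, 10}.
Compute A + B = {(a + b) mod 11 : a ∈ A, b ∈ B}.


Work in Z/11Z: reduce every sum a + b modulo 11.
Enumerate all 9 pairs:
a = 5: 5+2=7, 5+5=10, 5+10=4
a = 6: 6+2=8, 6+5=0, 6+10=5
a = 7: 7+2=9, 7+5=1, 7+10=6
Distinct residues collected: {0, 1, 4, 5, 6, 7, 8, 9, 10}
|A + B| = 9 (out of 11 total residues).

A + B = {0, 1, 4, 5, 6, 7, 8, 9, 10}


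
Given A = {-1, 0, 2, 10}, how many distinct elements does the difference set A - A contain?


A - A = {a - a' : a, a' ∈ A}; |A| = 4.
Bounds: 2|A|-1 ≤ |A - A| ≤ |A|² - |A| + 1, i.e. 7 ≤ |A - A| ≤ 13.
Note: 0 ∈ A - A always (from a - a). The set is symmetric: if d ∈ A - A then -d ∈ A - A.
Enumerate nonzero differences d = a - a' with a > a' (then include -d):
Positive differences: {1, 2, 3, 8, 10, 11}
Full difference set: {0} ∪ (positive diffs) ∪ (negative diffs).
|A - A| = 1 + 2·6 = 13 (matches direct enumeration: 13).

|A - A| = 13


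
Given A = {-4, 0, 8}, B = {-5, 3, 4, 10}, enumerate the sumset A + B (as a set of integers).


A + B = {a + b : a ∈ A, b ∈ B}.
Enumerate all |A|·|B| = 3·4 = 12 pairs (a, b) and collect distinct sums.
a = -4: -4+-5=-9, -4+3=-1, -4+4=0, -4+10=6
a = 0: 0+-5=-5, 0+3=3, 0+4=4, 0+10=10
a = 8: 8+-5=3, 8+3=11, 8+4=12, 8+10=18
Collecting distinct sums: A + B = {-9, -5, -1, 0, 3, 4, 6, 10, 11, 12, 18}
|A + B| = 11

A + B = {-9, -5, -1, 0, 3, 4, 6, 10, 11, 12, 18}


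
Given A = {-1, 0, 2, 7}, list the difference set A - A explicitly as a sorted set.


A - A = {a - a' : a, a' ∈ A}.
Compute a - a' for each ordered pair (a, a'):
a = -1: -1--1=0, -1-0=-1, -1-2=-3, -1-7=-8
a = 0: 0--1=1, 0-0=0, 0-2=-2, 0-7=-7
a = 2: 2--1=3, 2-0=2, 2-2=0, 2-7=-5
a = 7: 7--1=8, 7-0=7, 7-2=5, 7-7=0
Collecting distinct values (and noting 0 appears from a-a):
A - A = {-8, -7, -5, -3, -2, -1, 0, 1, 2, 3, 5, 7, 8}
|A - A| = 13

A - A = {-8, -7, -5, -3, -2, -1, 0, 1, 2, 3, 5, 7, 8}


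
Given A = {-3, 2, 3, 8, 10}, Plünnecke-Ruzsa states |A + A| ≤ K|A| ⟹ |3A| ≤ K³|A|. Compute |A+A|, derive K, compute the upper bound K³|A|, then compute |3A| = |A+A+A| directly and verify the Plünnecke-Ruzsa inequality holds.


|A| = 5.
Step 1: Compute A + A by enumerating all 25 pairs.
A + A = {-6, -1, 0, 4, 5, 6, 7, 10, 11, 12, 13, 16, 18, 20}, so |A + A| = 14.
Step 2: Doubling constant K = |A + A|/|A| = 14/5 = 14/5 ≈ 2.8000.
Step 3: Plünnecke-Ruzsa gives |3A| ≤ K³·|A| = (2.8000)³ · 5 ≈ 109.7600.
Step 4: Compute 3A = A + A + A directly by enumerating all triples (a,b,c) ∈ A³; |3A| = 28.
Step 5: Check 28 ≤ 109.7600? Yes ✓.

K = 14/5, Plünnecke-Ruzsa bound K³|A| ≈ 109.7600, |3A| = 28, inequality holds.


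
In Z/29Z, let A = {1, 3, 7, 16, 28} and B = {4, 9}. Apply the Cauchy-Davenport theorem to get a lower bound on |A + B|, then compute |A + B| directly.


Cauchy-Davenport: |A + B| ≥ min(p, |A| + |B| - 1) for A, B nonempty in Z/pZ.
|A| = 5, |B| = 2, p = 29.
CD lower bound = min(29, 5 + 2 - 1) = min(29, 6) = 6.
Compute A + B mod 29 directly:
a = 1: 1+4=5, 1+9=10
a = 3: 3+4=7, 3+9=12
a = 7: 7+4=11, 7+9=16
a = 16: 16+4=20, 16+9=25
a = 28: 28+4=3, 28+9=8
A + B = {3, 5, 7, 8, 10, 11, 12, 16, 20, 25}, so |A + B| = 10.
Verify: 10 ≥ 6? Yes ✓.

CD lower bound = 6, actual |A + B| = 10.


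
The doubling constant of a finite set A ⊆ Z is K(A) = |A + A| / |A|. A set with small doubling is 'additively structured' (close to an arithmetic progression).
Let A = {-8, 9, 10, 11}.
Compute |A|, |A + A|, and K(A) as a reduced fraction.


|A| = 4.
Compute A + A by enumerating all 16 pairs.
A + A = {-16, 1, 2, 3, 18, 19, 20, 21, 22}, so |A + A| = 9.
K = |A + A| / |A| = 9/4 (already in lowest terms) ≈ 2.2500.
Reference: AP of size 4 gives K = 7/4 ≈ 1.7500; a fully generic set of size 4 gives K ≈ 2.5000.

|A| = 4, |A + A| = 9, K = 9/4.


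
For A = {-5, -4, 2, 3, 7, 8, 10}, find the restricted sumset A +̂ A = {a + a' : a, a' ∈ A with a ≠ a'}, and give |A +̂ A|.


Restricted sumset: A +̂ A = {a + a' : a ∈ A, a' ∈ A, a ≠ a'}.
Equivalently, take A + A and drop any sum 2a that is achievable ONLY as a + a for a ∈ A (i.e. sums representable only with equal summands).
Enumerate pairs (a, a') with a < a' (symmetric, so each unordered pair gives one sum; this covers all a ≠ a'):
  -5 + -4 = -9
  -5 + 2 = -3
  -5 + 3 = -2
  -5 + 7 = 2
  -5 + 8 = 3
  -5 + 10 = 5
  -4 + 2 = -2
  -4 + 3 = -1
  -4 + 7 = 3
  -4 + 8 = 4
  -4 + 10 = 6
  2 + 3 = 5
  2 + 7 = 9
  2 + 8 = 10
  2 + 10 = 12
  3 + 7 = 10
  3 + 8 = 11
  3 + 10 = 13
  7 + 8 = 15
  7 + 10 = 17
  8 + 10 = 18
Collected distinct sums: {-9, -3, -2, -1, 2, 3, 4, 5, 6, 9, 10, 11, 12, 13, 15, 17, 18}
|A +̂ A| = 17
(Reference bound: |A +̂ A| ≥ 2|A| - 3 for |A| ≥ 2, with |A| = 7 giving ≥ 11.)

|A +̂ A| = 17


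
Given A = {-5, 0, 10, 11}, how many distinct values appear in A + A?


A + A = {a + a' : a, a' ∈ A}; |A| = 4.
General bounds: 2|A| - 1 ≤ |A + A| ≤ |A|(|A|+1)/2, i.e. 7 ≤ |A + A| ≤ 10.
Lower bound 2|A|-1 is attained iff A is an arithmetic progression.
Enumerate sums a + a' for a ≤ a' (symmetric, so this suffices):
a = -5: -5+-5=-10, -5+0=-5, -5+10=5, -5+11=6
a = 0: 0+0=0, 0+10=10, 0+11=11
a = 10: 10+10=20, 10+11=21
a = 11: 11+11=22
Distinct sums: {-10, -5, 0, 5, 6, 10, 11, 20, 21, 22}
|A + A| = 10

|A + A| = 10


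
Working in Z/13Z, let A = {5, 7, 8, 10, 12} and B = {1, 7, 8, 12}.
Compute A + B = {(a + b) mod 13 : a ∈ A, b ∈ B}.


Work in Z/13Z: reduce every sum a + b modulo 13.
Enumerate all 20 pairs:
a = 5: 5+1=6, 5+7=12, 5+8=0, 5+12=4
a = 7: 7+1=8, 7+7=1, 7+8=2, 7+12=6
a = 8: 8+1=9, 8+7=2, 8+8=3, 8+12=7
a = 10: 10+1=11, 10+7=4, 10+8=5, 10+12=9
a = 12: 12+1=0, 12+7=6, 12+8=7, 12+12=11
Distinct residues collected: {0, 1, 2, 3, 4, 5, 6, 7, 8, 9, 11, 12}
|A + B| = 12 (out of 13 total residues).

A + B = {0, 1, 2, 3, 4, 5, 6, 7, 8, 9, 11, 12}


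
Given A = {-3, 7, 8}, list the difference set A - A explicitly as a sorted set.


A - A = {a - a' : a, a' ∈ A}.
Compute a - a' for each ordered pair (a, a'):
a = -3: -3--3=0, -3-7=-10, -3-8=-11
a = 7: 7--3=10, 7-7=0, 7-8=-1
a = 8: 8--3=11, 8-7=1, 8-8=0
Collecting distinct values (and noting 0 appears from a-a):
A - A = {-11, -10, -1, 0, 1, 10, 11}
|A - A| = 7

A - A = {-11, -10, -1, 0, 1, 10, 11}


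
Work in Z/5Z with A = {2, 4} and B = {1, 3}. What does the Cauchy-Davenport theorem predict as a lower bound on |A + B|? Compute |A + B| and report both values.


Cauchy-Davenport: |A + B| ≥ min(p, |A| + |B| - 1) for A, B nonempty in Z/pZ.
|A| = 2, |B| = 2, p = 5.
CD lower bound = min(5, 2 + 2 - 1) = min(5, 3) = 3.
Compute A + B mod 5 directly:
a = 2: 2+1=3, 2+3=0
a = 4: 4+1=0, 4+3=2
A + B = {0, 2, 3}, so |A + B| = 3.
Verify: 3 ≥ 3? Yes ✓.

CD lower bound = 3, actual |A + B| = 3.


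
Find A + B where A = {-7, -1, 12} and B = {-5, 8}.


A + B = {a + b : a ∈ A, b ∈ B}.
Enumerate all |A|·|B| = 3·2 = 6 pairs (a, b) and collect distinct sums.
a = -7: -7+-5=-12, -7+8=1
a = -1: -1+-5=-6, -1+8=7
a = 12: 12+-5=7, 12+8=20
Collecting distinct sums: A + B = {-12, -6, 1, 7, 20}
|A + B| = 5

A + B = {-12, -6, 1, 7, 20}


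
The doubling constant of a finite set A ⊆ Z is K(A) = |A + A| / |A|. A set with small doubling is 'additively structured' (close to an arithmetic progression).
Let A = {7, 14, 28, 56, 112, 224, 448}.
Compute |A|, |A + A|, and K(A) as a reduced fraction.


|A| = 7.
Compute A + A by enumerating all 49 pairs.
A + A = {14, 21, 28, 35, 42, 56, 63, 70, 84, 112, 119, 126, 140, 168, 224, 231, 238, 252, 280, 336, 448, 455, 462, 476, 504, 560, 672, 896}, so |A + A| = 28.
K = |A + A| / |A| = 28/7 = 4/1 ≈ 4.0000.
Reference: AP of size 7 gives K = 13/7 ≈ 1.8571; a fully generic set of size 7 gives K ≈ 4.0000.

|A| = 7, |A + A| = 28, K = 28/7 = 4/1.


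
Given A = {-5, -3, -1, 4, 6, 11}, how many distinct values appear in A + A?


A + A = {a + a' : a, a' ∈ A}; |A| = 6.
General bounds: 2|A| - 1 ≤ |A + A| ≤ |A|(|A|+1)/2, i.e. 11 ≤ |A + A| ≤ 21.
Lower bound 2|A|-1 is attained iff A is an arithmetic progression.
Enumerate sums a + a' for a ≤ a' (symmetric, so this suffices):
a = -5: -5+-5=-10, -5+-3=-8, -5+-1=-6, -5+4=-1, -5+6=1, -5+11=6
a = -3: -3+-3=-6, -3+-1=-4, -3+4=1, -3+6=3, -3+11=8
a = -1: -1+-1=-2, -1+4=3, -1+6=5, -1+11=10
a = 4: 4+4=8, 4+6=10, 4+11=15
a = 6: 6+6=12, 6+11=17
a = 11: 11+11=22
Distinct sums: {-10, -8, -6, -4, -2, -1, 1, 3, 5, 6, 8, 10, 12, 15, 17, 22}
|A + A| = 16

|A + A| = 16


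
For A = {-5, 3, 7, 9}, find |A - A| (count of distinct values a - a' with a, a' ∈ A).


A - A = {a - a' : a, a' ∈ A}; |A| = 4.
Bounds: 2|A|-1 ≤ |A - A| ≤ |A|² - |A| + 1, i.e. 7 ≤ |A - A| ≤ 13.
Note: 0 ∈ A - A always (from a - a). The set is symmetric: if d ∈ A - A then -d ∈ A - A.
Enumerate nonzero differences d = a - a' with a > a' (then include -d):
Positive differences: {2, 4, 6, 8, 12, 14}
Full difference set: {0} ∪ (positive diffs) ∪ (negative diffs).
|A - A| = 1 + 2·6 = 13 (matches direct enumeration: 13).

|A - A| = 13


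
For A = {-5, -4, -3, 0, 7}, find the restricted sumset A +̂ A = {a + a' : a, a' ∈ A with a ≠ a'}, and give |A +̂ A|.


Restricted sumset: A +̂ A = {a + a' : a ∈ A, a' ∈ A, a ≠ a'}.
Equivalently, take A + A and drop any sum 2a that is achievable ONLY as a + a for a ∈ A (i.e. sums representable only with equal summands).
Enumerate pairs (a, a') with a < a' (symmetric, so each unordered pair gives one sum; this covers all a ≠ a'):
  -5 + -4 = -9
  -5 + -3 = -8
  -5 + 0 = -5
  -5 + 7 = 2
  -4 + -3 = -7
  -4 + 0 = -4
  -4 + 7 = 3
  -3 + 0 = -3
  -3 + 7 = 4
  0 + 7 = 7
Collected distinct sums: {-9, -8, -7, -5, -4, -3, 2, 3, 4, 7}
|A +̂ A| = 10
(Reference bound: |A +̂ A| ≥ 2|A| - 3 for |A| ≥ 2, with |A| = 5 giving ≥ 7.)

|A +̂ A| = 10


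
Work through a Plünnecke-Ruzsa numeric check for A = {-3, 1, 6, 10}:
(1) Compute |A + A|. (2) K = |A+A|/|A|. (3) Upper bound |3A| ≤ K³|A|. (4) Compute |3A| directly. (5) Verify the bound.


|A| = 4.
Step 1: Compute A + A by enumerating all 16 pairs.
A + A = {-6, -2, 2, 3, 7, 11, 12, 16, 20}, so |A + A| = 9.
Step 2: Doubling constant K = |A + A|/|A| = 9/4 = 9/4 ≈ 2.2500.
Step 3: Plünnecke-Ruzsa gives |3A| ≤ K³·|A| = (2.2500)³ · 4 ≈ 45.5625.
Step 4: Compute 3A = A + A + A directly by enumerating all triples (a,b,c) ∈ A³; |3A| = 16.
Step 5: Check 16 ≤ 45.5625? Yes ✓.

K = 9/4, Plünnecke-Ruzsa bound K³|A| ≈ 45.5625, |3A| = 16, inequality holds.
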